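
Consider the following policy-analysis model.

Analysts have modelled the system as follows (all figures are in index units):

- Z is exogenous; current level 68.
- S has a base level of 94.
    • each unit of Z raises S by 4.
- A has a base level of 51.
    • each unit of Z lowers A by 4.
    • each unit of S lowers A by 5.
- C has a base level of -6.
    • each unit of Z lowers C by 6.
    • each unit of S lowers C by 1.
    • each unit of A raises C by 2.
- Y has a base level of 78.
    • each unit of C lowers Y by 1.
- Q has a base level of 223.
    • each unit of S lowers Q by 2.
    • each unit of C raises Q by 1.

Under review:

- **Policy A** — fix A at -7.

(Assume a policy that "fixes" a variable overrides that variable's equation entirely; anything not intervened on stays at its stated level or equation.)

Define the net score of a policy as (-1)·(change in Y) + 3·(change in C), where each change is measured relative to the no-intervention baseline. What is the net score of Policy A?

16352

Baseline:
  Z = 68
  S = 94 + 4·68 = 366
  A = 51 − 4·68 − 5·366 = -2051
  C = -6 − 6·68 − 366 + 2·(-2051) = -4882
  Y = 78 − (-4882) = 4960
Policy A (A := -7):
  Z = 68
  S = 94 + 4·68 = 366
  A = -7
  C = -6 − 6·68 − 366 + 2·(-7) = -794
  Y = 78 − (-794) = 872
ΔY = 872 − 4960 = -4088; ΔC = -794 − (-4882) = 4088
Score = (-1)·(-4088) + 3·4088 = 16352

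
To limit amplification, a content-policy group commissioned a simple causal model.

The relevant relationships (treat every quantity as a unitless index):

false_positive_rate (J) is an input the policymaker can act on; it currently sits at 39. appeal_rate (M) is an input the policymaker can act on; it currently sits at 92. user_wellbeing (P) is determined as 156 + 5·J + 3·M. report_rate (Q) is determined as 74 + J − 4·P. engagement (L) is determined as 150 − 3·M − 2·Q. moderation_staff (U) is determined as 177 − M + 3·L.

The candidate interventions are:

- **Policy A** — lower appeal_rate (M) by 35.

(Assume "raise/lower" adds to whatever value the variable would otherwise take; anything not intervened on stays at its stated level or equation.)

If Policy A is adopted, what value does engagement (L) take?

3929

Policy A (M − 35):
  J = 39
  M = 92 − 35 = 57
  P = 156 + 5·39 + 3·57 = 522
  Q = 74 + 39 − 4·522 = -1975
  L = 150 − 3·57 − 2·(-1975) = 3929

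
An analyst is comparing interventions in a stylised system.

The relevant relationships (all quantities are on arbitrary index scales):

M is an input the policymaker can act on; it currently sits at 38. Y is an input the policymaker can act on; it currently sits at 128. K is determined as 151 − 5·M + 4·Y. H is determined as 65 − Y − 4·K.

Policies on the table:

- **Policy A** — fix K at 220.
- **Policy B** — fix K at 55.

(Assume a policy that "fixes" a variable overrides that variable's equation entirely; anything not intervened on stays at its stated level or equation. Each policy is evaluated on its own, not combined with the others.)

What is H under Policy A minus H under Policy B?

-660

Policy A (K := 220):
  M = 38
  Y = 128
  K = 220
  H = 65 − 128 − 4·220 = -943
Policy B (K := 55):
  M = 38
  Y = 128
  K = 55
  H = 65 − 128 − 4·55 = -283
H: -943 − (-283) = -660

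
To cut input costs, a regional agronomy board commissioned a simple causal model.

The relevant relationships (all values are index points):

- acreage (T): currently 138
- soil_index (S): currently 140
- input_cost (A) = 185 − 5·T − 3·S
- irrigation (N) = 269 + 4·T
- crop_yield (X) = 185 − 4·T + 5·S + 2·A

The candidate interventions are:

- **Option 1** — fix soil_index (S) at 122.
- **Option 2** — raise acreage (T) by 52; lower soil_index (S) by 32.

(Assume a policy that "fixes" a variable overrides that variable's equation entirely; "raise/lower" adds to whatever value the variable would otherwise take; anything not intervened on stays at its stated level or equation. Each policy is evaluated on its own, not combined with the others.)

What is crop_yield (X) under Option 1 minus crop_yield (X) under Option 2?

Option 1 (S := 122):
  T = 138
  S = 122
  A = 185 − 5·138 − 3·122 = -871
  X = 185 − 4·138 + 5·122 + 2·(-871) = -1499
Option 2 (T + 52, S − 32):
  T = 138 + 52 = 190
  S = 140 − 32 = 108
  A = 185 − 5·190 − 3·108 = -1089
  X = 185 − 4·190 + 5·108 + 2·(-1089) = -2213
X: -1499 − (-2213) = 714

714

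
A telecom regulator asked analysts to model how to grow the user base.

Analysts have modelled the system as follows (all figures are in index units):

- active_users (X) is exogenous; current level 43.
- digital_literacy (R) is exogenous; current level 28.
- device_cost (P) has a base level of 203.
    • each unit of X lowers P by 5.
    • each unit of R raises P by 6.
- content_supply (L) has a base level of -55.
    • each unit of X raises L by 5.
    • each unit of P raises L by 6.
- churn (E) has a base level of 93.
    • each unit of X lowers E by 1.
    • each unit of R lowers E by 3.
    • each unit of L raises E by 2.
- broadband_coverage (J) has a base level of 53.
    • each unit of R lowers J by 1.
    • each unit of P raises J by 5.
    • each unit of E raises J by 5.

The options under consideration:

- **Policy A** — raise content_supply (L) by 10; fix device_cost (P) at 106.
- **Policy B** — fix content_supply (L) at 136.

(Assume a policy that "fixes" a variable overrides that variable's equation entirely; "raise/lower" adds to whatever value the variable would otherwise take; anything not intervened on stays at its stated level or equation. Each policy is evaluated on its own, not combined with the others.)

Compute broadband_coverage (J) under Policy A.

8445

Policy A (L + 10, P := 106):
  X = 43
  R = 28
  P = 106
  L = -55 + 5·43 + 6·106 (+10 from intervention) = 806
  E = 93 − 43 − 3·28 + 2·806 = 1578
  J = 53 − 28 + 5·106 + 5·1578 = 8445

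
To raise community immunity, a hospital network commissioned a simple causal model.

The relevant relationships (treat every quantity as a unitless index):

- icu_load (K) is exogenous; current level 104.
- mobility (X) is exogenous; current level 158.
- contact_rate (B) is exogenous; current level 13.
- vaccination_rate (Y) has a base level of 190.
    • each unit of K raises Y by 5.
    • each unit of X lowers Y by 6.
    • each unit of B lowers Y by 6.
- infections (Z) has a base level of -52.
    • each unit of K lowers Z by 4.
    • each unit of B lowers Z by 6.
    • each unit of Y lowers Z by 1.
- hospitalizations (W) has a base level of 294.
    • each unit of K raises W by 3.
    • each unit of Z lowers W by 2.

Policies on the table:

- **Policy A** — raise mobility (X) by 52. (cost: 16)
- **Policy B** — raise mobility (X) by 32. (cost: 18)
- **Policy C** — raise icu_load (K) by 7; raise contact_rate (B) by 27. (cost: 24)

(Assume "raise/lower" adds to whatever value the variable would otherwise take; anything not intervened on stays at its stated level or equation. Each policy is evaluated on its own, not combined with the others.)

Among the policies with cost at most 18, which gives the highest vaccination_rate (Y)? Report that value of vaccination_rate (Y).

-508

Policy A (X + 52):
  K = 104
  X = 158 + 52 = 210
  B = 13
  Y = 190 + 5·104 − 6·210 − 6·13 = -628
Policy B (X + 32):
  K = 104
  X = 158 + 32 = 190
  B = 13
  Y = 190 + 5·104 − 6·190 − 6·13 = -508
Comparing — Policy A: Y=-628, Policy B: Y=-508. Highest is -508 (Policy B).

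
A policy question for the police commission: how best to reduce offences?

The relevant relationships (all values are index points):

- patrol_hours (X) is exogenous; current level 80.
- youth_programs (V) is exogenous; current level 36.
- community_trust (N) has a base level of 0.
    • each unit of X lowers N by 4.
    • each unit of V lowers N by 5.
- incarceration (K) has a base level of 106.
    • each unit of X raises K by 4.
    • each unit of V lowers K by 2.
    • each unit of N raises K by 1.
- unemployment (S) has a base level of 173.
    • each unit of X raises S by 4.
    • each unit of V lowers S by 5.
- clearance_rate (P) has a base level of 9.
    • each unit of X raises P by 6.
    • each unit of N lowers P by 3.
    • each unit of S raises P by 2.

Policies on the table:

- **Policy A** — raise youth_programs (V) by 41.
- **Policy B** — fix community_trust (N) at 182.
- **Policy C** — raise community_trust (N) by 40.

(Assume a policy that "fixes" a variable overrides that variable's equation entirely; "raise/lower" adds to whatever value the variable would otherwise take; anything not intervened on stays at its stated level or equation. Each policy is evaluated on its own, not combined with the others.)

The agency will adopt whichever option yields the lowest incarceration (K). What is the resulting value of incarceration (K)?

Policy A (V + 41):
  X = 80
  V = 36 + 41 = 77
  N = 0 − 4·80 − 5·77 = -705
  K = 106 + 4·80 − 2·77 + (-705) = -433
Policy B (N := 182):
  X = 80
  V = 36
  N = 182
  K = 106 + 4·80 − 2·36 + 182 = 536
Policy C (N + 40):
  X = 80
  V = 36
  N = 0 − 4·80 − 5·36 (+40 from intervention) = -460
  K = 106 + 4·80 − 2·36 + (-460) = -106
Comparing — Policy A: K=-433, Policy B: K=536, Policy C: K=-106. Lowest is -433 (Policy A).

-433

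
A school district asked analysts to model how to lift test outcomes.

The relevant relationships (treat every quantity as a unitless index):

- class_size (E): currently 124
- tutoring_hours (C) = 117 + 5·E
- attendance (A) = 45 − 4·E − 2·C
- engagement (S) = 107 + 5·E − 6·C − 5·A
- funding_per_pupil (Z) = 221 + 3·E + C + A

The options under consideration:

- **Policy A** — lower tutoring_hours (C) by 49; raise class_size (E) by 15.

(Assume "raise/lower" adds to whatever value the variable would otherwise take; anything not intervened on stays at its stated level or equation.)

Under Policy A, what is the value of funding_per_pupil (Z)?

Policy A (C − 49, E + 15):
  E = 124 + 15 = 139
  C = 117 + 5·139 (−49 from intervention) = 763
  A = 45 − 4·139 − 2·763 = -2037
  Z = 221 + 3·139 + 763 + (-2037) = -636

-636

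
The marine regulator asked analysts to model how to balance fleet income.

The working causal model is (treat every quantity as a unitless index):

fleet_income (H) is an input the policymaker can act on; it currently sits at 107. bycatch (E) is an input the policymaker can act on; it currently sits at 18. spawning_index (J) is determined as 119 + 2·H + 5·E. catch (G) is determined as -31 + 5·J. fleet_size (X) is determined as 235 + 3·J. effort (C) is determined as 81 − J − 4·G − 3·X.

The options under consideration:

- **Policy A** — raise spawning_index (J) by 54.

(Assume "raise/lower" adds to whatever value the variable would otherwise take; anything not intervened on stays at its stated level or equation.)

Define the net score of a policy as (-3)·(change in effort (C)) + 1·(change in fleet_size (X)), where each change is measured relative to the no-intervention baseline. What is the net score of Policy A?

Baseline:
  H = 107
  E = 18
  J = 119 + 2·107 + 5·18 = 423
  G = -31 + 5·423 = 2084
  X = 235 + 3·423 = 1504
  C = 81 − 423 − 4·2084 − 3·1504 = -13190
Policy A (J + 54):
  H = 107
  E = 18
  J = 119 + 2·107 + 5·18 (+54 from intervention) = 477
  G = -31 + 5·477 = 2354
  X = 235 + 3·477 = 1666
  C = 81 − 477 − 4·2354 − 3·1666 = -14810
ΔC = -14810 − (-13190) = -1620; ΔX = 1666 − 1504 = 162
Score = (-3)·(-1620) + 1·162 = 5022

5022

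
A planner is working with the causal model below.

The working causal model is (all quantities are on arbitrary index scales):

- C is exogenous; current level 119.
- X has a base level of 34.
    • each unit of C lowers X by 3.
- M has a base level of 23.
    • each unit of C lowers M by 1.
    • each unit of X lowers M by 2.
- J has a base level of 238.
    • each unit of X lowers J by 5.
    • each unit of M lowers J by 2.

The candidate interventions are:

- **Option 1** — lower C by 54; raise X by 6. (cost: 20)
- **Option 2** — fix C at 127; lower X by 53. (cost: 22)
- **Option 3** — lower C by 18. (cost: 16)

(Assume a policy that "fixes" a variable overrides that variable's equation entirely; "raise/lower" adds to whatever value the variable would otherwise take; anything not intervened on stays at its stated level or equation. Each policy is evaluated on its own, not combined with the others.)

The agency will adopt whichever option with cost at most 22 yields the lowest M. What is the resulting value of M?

268

Option 1 (C − 54, X + 6):
  C = 119 − 54 = 65
  X = 34 − 3·65 (+6 from intervention) = -155
  M = 23 − 65 − 2·(-155) = 268
Option 2 (C := 127, X − 53):
  C = 127
  X = 34 − 3·127 (−53 from intervention) = -400
  M = 23 − 127 − 2·(-400) = 696
Option 3 (C − 18):
  C = 119 − 18 = 101
  X = 34 − 3·101 = -269
  M = 23 − 101 − 2·(-269) = 460
Comparing — Option 1: M=268, Option 2: M=696, Option 3: M=460. Lowest is 268 (Option 1).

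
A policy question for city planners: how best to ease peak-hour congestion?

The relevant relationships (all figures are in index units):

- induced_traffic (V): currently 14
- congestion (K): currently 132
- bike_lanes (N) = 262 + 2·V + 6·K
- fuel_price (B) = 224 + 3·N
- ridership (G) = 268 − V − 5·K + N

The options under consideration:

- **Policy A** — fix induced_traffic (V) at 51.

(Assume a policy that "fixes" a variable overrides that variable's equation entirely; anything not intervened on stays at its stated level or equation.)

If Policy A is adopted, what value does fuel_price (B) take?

Policy A (V := 51):
  V = 51
  K = 132
  N = 262 + 2·51 + 6·132 = 1156
  B = 224 + 3·1156 = 3692

3692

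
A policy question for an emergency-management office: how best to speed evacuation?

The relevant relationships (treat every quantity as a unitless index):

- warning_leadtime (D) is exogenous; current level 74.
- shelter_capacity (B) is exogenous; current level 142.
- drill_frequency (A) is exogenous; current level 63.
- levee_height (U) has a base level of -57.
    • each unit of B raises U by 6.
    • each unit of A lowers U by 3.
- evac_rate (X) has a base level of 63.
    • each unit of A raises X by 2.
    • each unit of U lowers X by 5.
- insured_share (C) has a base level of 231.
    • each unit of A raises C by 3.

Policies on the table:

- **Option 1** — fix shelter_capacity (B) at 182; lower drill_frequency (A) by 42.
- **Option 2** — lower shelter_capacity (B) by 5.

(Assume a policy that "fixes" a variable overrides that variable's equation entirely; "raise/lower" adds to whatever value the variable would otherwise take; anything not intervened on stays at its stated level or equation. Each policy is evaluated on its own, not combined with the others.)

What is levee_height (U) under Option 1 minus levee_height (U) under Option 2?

396

Option 1 (B := 182, A − 42):
  B = 182
  A = 63 − 42 = 21
  U = -57 + 6·182 − 3·21 = 972
Option 2 (B − 5):
  B = 142 − 5 = 137
  A = 63
  U = -57 + 6·137 − 3·63 = 576
U: 972 − 576 = 396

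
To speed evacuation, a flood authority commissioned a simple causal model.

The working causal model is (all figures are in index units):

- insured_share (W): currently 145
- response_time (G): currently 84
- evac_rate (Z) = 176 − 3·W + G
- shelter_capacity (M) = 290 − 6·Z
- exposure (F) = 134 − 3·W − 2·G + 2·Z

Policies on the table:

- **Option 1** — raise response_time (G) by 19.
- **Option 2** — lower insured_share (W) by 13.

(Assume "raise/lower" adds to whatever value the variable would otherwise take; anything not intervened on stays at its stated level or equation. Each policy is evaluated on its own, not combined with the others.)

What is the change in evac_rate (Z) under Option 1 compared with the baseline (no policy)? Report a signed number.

Baseline:
  W = 145
  G = 84
  Z = 176 − 3·145 + 84 = -175
Option 1 (G + 19):
  W = 145
  G = 84 + 19 = 103
  Z = 176 − 3·145 + 103 = -156
Change in Z: -156 − (-175) = 19

19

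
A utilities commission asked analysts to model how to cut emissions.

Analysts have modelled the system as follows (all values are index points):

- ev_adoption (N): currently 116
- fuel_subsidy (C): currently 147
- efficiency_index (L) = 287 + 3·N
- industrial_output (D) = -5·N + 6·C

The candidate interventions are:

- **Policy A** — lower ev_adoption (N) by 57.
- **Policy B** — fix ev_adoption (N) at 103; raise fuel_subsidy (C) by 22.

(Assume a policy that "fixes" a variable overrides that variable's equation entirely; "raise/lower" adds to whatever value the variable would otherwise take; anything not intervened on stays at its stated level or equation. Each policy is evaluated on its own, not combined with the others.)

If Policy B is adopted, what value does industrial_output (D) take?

Policy B (N := 103, C + 22):
  N = 103
  C = 147 + 22 = 169
  D = 0 − 5·103 + 6·169 = 499

499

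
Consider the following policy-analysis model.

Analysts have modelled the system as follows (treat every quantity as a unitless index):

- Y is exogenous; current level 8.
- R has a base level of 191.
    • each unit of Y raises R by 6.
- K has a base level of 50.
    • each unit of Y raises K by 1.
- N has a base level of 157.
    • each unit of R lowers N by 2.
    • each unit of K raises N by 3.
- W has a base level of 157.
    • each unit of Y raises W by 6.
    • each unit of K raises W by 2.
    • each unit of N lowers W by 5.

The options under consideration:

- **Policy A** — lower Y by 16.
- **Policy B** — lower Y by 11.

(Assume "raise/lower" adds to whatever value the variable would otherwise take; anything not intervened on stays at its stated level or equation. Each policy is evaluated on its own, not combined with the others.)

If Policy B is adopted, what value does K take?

47

Policy B (Y − 11):
  Y = 8 − 11 = -3
  K = 50 + (-3) = 47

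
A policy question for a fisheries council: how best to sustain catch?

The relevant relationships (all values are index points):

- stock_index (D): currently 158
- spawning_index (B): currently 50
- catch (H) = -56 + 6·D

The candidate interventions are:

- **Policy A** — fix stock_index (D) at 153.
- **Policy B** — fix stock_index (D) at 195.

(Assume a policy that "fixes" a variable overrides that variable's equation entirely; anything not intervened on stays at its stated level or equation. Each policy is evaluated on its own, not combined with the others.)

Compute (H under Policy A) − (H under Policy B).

Policy A (D := 153):
  D = 153
  H = -56 + 6·153 = 862
Policy B (D := 195):
  D = 195
  H = -56 + 6·195 = 1114
H: 862 − 1114 = -252

-252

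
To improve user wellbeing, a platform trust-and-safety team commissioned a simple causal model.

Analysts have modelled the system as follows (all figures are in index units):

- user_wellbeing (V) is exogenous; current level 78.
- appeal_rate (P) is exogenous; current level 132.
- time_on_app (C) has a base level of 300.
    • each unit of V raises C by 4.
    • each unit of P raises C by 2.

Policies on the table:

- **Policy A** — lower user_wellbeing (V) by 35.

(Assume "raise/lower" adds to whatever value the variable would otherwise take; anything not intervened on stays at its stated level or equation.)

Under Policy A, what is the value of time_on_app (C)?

Policy A (V − 35):
  V = 78 − 35 = 43
  P = 132
  C = 300 + 4·43 + 2·132 = 736

736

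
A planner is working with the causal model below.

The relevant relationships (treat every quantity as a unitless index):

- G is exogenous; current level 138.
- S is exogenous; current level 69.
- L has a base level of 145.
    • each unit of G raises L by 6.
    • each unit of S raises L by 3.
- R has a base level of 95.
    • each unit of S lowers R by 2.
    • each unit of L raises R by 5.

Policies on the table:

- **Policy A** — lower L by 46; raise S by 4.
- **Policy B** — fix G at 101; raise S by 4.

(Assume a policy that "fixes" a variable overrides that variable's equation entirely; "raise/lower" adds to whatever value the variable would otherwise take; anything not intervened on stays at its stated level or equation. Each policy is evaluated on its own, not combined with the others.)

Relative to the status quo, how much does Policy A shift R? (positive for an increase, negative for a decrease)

Baseline:
  G = 138
  S = 69
  L = 145 + 6·138 + 3·69 = 1180
  R = 95 − 2·69 + 5·1180 = 5857
Policy A (L − 46, S + 4):
  G = 138
  S = 69 + 4 = 73
  L = 145 + 6·138 + 3·73 (−46 from intervention) = 1146
  R = 95 − 2·73 + 5·1146 = 5679
Change in R: 5679 − 5857 = -178

-178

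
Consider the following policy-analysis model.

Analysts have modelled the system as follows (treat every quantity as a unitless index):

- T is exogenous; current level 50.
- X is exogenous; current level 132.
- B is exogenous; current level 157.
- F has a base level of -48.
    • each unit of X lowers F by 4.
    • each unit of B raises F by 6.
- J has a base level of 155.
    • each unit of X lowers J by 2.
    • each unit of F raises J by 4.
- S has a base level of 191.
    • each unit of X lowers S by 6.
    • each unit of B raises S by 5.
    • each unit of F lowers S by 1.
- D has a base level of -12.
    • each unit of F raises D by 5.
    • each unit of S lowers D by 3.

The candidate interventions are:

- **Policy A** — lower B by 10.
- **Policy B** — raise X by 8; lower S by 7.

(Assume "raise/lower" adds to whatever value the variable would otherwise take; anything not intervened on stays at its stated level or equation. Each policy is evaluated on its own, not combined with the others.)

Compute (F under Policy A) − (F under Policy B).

-28

Policy A (B − 10):
  X = 132
  B = 157 − 10 = 147
  F = -48 − 4·132 + 6·147 = 306
Policy B (X + 8, S − 7):
  X = 132 + 8 = 140
  B = 157
  F = -48 − 4·140 + 6·157 = 334
F: 306 − 334 = -28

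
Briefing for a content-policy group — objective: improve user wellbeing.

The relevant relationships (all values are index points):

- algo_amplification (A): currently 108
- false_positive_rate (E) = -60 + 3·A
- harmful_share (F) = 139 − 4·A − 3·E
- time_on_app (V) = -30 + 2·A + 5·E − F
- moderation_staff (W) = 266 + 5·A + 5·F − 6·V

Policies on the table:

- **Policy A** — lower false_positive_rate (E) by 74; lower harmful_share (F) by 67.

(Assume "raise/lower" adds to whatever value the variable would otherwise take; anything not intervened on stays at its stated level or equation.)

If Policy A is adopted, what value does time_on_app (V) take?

Policy A (E − 74, F − 67):
  A = 108
  E = -60 + 3·108 (−74 from intervention) = 190
  F = 139 − 4·108 − 3·190 (−67 from intervention) = -930
  V = -30 + 2·108 + 5·190 − (-930) = 2066

2066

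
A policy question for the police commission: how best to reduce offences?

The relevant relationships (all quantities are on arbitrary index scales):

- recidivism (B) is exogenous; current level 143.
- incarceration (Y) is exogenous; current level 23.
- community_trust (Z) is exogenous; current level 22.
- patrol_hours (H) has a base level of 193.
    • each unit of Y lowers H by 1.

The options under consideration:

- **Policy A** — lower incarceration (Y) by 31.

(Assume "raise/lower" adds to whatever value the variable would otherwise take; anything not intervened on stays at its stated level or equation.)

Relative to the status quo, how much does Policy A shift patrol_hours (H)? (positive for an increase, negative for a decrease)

31

Baseline:
  Y = 23
  H = 193 − 23 = 170
Policy A (Y − 31):
  Y = 23 − 31 = -8
  H = 193 − (-8) = 201
Change in H: 201 − 170 = 31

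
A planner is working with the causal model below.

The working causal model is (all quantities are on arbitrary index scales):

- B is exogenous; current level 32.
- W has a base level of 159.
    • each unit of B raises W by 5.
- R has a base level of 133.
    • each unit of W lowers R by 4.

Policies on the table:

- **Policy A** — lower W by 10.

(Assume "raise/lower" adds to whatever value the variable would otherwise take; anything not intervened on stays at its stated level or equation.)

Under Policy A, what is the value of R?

-1103

Policy A (W − 10):
  B = 32
  W = 159 + 5·32 (−10 from intervention) = 309
  R = 133 − 4·309 = -1103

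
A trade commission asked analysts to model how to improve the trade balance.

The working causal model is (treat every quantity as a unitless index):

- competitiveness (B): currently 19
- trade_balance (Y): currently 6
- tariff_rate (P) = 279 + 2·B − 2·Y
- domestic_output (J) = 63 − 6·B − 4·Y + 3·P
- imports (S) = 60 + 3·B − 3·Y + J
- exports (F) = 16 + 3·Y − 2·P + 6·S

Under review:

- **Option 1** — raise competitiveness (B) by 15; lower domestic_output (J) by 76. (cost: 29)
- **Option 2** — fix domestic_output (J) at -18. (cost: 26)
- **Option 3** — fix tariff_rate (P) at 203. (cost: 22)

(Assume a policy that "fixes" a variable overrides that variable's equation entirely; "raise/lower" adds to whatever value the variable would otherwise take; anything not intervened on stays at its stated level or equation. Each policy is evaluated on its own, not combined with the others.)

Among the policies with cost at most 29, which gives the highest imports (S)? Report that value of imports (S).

Option 1 (B + 15, J − 76):
  B = 19 + 15 = 34
  Y = 6
  P = 279 + 2·34 − 2·6 = 335
  J = 63 − 6·34 − 4·6 + 3·335 (−76 from intervention) = 764
  S = 60 + 3·34 − 3·6 + 764 = 908
Option 2 (J := -18):
  B = 19
  Y = 6
  P = 279 + 2·19 − 2·6 = 305
  J = -18
  S = 60 + 3·19 − 3·6 + (-18) = 81
Option 3 (P := 203):
  B = 19
  Y = 6
  P = 203
  J = 63 − 6·19 − 4·6 + 3·203 = 534
  S = 60 + 3·19 − 3·6 + 534 = 633
Comparing — Option 1: S=908, Option 2: S=81, Option 3: S=633. Highest is 908 (Option 1).

908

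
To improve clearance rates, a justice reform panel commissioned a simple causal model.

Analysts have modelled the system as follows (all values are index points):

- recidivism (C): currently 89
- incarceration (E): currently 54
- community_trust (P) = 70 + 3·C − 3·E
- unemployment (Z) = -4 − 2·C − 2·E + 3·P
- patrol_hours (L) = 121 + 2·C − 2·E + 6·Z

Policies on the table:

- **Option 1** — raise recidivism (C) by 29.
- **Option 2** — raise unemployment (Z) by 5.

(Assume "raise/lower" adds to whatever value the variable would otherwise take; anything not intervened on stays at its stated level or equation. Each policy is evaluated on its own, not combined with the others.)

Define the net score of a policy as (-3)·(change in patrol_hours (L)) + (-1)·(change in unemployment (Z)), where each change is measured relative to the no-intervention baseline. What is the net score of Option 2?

-95

Baseline:
  C = 89
  E = 54
  P = 70 + 3·89 − 3·54 = 175
  Z = -4 − 2·89 − 2·54 + 3·175 = 235
  L = 121 + 2·89 − 2·54 + 6·235 = 1601
Option 2 (Z + 5):
  C = 89
  E = 54
  P = 70 + 3·89 − 3·54 = 175
  Z = -4 − 2·89 − 2·54 + 3·175 (+5 from intervention) = 240
  L = 121 + 2·89 − 2·54 + 6·240 = 1631
ΔL = 1631 − 1601 = 30; ΔZ = 240 − 235 = 5
Score = (-3)·30 + (-1)·5 = -95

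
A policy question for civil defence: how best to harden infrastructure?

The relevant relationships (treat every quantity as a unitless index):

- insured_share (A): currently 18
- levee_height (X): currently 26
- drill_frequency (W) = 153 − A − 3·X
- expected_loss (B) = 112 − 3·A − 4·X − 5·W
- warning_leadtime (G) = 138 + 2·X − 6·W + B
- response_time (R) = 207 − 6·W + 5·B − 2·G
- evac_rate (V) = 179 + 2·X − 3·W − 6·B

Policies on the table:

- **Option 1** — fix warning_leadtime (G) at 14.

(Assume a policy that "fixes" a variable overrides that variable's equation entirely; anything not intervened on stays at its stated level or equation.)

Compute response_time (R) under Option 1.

Option 1 (G := 14):
  A = 18
  X = 26
  W = 153 − 18 − 3·26 = 57
  B = 112 − 3·18 − 4·26 − 5·57 = -331
  G = 14
  R = 207 − 6·57 + 5·(-331) − 2·14 = -1818

-1818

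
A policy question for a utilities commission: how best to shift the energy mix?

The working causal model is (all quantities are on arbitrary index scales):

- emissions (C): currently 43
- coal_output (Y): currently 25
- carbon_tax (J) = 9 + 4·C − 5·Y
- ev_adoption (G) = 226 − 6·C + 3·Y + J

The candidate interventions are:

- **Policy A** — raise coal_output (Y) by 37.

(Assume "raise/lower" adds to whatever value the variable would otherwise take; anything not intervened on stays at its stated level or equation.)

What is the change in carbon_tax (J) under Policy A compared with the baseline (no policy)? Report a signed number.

Baseline:
  C = 43
  Y = 25
  J = 9 + 4·43 − 5·25 = 56
Policy A (Y + 37):
  C = 43
  Y = 25 + 37 = 62
  J = 9 + 4·43 − 5·62 = -129
Change in J: -129 − 56 = -185

-185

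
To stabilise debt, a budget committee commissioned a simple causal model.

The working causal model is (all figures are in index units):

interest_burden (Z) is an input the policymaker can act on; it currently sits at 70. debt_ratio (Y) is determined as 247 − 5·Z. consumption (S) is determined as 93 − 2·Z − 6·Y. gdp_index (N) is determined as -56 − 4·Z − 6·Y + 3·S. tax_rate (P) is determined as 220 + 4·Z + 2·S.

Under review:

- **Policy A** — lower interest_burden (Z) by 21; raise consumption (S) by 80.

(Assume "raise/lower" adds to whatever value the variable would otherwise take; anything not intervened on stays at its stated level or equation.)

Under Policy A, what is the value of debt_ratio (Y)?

2

Policy A (Z − 21, S + 80):
  Z = 70 − 21 = 49
  Y = 247 − 5·49 = 2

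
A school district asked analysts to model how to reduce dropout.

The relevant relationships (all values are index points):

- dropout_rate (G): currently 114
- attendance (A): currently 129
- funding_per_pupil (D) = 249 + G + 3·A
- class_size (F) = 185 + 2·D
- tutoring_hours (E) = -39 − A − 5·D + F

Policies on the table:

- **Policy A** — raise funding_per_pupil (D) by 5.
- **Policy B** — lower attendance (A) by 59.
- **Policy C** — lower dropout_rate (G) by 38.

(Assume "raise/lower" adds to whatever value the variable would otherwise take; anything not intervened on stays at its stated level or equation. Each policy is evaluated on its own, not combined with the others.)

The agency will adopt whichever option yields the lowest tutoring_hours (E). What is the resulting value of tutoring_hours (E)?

Policy A (D + 5):
  G = 114
  A = 129
  D = 249 + 114 + 3·129 (+5 from intervention) = 755
  F = 185 + 2·755 = 1695
  E = -39 − 129 − 5·755 + 1695 = -2248
Policy B (A − 59):
  G = 114
  A = 129 − 59 = 70
  D = 249 + 114 + 3·70 = 573
  F = 185 + 2·573 = 1331
  E = -39 − 70 − 5·573 + 1331 = -1643
Policy C (G − 38):
  G = 114 − 38 = 76
  A = 129
  D = 249 + 76 + 3·129 = 712
  F = 185 + 2·712 = 1609
  E = -39 − 129 − 5·712 + 1609 = -2119
Comparing — Policy A: E=-2248, Policy B: E=-1643, Policy C: E=-2119. Lowest is -2248 (Policy A).

-2248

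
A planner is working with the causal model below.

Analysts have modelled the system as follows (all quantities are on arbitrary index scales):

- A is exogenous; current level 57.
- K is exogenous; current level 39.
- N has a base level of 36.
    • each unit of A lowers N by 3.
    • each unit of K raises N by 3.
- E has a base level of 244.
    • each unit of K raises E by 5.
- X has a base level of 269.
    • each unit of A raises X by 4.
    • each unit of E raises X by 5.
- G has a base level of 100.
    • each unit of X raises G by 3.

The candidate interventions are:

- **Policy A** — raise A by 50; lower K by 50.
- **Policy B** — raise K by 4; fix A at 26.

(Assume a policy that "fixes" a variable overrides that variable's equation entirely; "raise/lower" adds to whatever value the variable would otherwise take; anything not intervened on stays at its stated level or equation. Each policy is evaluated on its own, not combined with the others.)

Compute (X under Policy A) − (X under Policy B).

Policy A (A + 50, K − 50):
  A = 57 + 50 = 107
  K = 39 − 50 = -11
  E = 244 + 5·(-11) = 189
  X = 269 + 4·107 + 5·189 = 1642
Policy B (K + 4, A := 26):
  A = 26
  K = 39 + 4 = 43
  E = 244 + 5·43 = 459
  X = 269 + 4·26 + 5·459 = 2668
X: 1642 − 2668 = -1026

-1026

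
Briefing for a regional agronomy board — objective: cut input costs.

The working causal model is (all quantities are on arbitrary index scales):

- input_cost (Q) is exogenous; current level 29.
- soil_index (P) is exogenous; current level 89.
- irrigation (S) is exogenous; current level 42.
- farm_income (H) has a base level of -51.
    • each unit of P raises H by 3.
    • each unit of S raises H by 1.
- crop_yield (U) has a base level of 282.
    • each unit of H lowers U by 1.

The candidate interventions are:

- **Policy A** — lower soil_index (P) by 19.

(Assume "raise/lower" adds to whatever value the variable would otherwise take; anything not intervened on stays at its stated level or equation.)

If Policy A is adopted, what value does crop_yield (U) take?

81

Policy A (P − 19):
  P = 89 − 19 = 70
  S = 42
  H = -51 + 3·70 + 42 = 201
  U = 282 − 201 = 81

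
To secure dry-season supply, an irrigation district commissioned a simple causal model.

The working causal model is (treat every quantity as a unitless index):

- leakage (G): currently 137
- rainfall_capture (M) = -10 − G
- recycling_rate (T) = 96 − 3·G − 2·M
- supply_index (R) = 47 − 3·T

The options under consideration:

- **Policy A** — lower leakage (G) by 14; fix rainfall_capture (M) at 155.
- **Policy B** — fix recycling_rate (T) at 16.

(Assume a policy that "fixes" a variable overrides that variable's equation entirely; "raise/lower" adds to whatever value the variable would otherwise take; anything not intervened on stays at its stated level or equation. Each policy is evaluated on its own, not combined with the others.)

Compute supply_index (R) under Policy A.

Policy A (G − 14, M := 155):
  G = 137 − 14 = 123
  M = 155
  T = 96 − 3·123 − 2·155 = -583
  R = 47 − 3·(-583) = 1796

1796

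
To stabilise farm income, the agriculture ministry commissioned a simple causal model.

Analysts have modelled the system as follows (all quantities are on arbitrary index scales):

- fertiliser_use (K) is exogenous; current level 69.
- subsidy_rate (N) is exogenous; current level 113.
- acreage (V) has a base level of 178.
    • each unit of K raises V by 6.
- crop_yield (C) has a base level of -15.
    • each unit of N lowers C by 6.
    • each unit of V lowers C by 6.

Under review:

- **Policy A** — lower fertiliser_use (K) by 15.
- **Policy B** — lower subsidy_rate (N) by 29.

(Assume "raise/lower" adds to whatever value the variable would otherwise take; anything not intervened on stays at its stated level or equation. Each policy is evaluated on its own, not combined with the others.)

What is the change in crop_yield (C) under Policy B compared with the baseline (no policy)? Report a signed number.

174

Baseline:
  K = 69
  N = 113
  V = 178 + 6·69 = 592
  C = -15 − 6·113 − 6·592 = -4245
Policy B (N − 29):
  K = 69
  N = 113 − 29 = 84
  V = 178 + 6·69 = 592
  C = -15 − 6·84 − 6·592 = -4071
Change in C: -4071 − (-4245) = 174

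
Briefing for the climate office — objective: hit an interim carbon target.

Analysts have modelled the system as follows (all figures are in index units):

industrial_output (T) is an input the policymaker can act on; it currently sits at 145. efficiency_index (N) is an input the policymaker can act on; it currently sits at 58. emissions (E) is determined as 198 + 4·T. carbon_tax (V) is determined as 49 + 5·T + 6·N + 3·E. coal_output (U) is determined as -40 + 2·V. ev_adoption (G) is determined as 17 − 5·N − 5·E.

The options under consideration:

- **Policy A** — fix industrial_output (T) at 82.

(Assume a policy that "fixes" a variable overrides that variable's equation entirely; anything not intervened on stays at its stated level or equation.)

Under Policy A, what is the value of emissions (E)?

526

Policy A (T := 82):
  T = 82
  E = 198 + 4·82 = 526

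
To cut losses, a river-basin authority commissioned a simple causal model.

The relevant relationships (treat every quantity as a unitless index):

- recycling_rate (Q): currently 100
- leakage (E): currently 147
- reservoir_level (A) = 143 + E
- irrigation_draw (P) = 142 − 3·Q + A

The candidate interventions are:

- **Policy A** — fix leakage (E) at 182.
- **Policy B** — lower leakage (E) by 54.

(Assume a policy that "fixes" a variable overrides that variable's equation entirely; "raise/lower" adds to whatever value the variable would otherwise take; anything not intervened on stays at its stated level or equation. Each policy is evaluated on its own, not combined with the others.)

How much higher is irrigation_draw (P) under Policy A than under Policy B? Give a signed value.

Policy A (E := 182):
  Q = 100
  E = 182
  A = 143 + 182 = 325
  P = 142 − 3·100 + 325 = 167
Policy B (E − 54):
  Q = 100
  E = 147 − 54 = 93
  A = 143 + 93 = 236
  P = 142 − 3·100 + 236 = 78
P: 167 − 78 = 89

89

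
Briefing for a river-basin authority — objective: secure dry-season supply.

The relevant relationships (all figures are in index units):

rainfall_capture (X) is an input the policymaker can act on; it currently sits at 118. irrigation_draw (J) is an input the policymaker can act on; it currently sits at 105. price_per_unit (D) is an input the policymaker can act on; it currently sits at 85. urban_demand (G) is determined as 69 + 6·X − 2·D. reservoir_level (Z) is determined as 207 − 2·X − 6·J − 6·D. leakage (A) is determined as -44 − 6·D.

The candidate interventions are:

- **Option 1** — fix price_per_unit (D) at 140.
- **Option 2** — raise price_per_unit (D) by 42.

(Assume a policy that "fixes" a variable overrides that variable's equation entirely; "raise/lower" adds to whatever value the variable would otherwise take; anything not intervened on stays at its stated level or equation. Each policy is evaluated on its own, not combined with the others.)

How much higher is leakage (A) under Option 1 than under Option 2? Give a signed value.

-78

Option 1 (D := 140):
  D = 140
  A = -44 − 6·140 = -884
Option 2 (D + 42):
  D = 85 + 42 = 127
  A = -44 − 6·127 = -806
A: -884 − (-806) = -78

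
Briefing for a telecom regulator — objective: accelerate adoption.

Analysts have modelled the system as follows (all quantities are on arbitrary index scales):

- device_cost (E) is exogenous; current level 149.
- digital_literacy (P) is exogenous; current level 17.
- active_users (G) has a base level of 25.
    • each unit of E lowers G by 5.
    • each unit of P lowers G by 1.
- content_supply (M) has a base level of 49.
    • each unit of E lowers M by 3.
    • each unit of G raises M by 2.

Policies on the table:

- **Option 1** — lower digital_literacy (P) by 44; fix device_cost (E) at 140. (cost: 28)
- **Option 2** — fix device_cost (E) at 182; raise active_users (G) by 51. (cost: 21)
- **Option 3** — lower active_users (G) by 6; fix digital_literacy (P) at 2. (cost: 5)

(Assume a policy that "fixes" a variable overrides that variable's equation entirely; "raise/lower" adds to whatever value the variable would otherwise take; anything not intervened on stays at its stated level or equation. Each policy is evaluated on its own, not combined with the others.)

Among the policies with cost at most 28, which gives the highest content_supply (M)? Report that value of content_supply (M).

-1667

Option 1 (P − 44, E := 140):
  E = 140
  P = 17 − 44 = -27
  G = 25 − 5·140 − (-27) = -648
  M = 49 − 3·140 + 2·(-648) = -1667
Option 2 (E := 182, G + 51):
  E = 182
  P = 17
  G = 25 − 5·182 − 17 (+51 from intervention) = -851
  M = 49 − 3·182 + 2·(-851) = -2199
Option 3 (G − 6, P := 2):
  E = 149
  P = 2
  G = 25 − 5·149 − 2 (−6 from intervention) = -728
  M = 49 − 3·149 + 2·(-728) = -1854
Comparing — Option 1: M=-1667, Option 2: M=-2199, Option 3: M=-1854. Highest is -1667 (Option 1).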